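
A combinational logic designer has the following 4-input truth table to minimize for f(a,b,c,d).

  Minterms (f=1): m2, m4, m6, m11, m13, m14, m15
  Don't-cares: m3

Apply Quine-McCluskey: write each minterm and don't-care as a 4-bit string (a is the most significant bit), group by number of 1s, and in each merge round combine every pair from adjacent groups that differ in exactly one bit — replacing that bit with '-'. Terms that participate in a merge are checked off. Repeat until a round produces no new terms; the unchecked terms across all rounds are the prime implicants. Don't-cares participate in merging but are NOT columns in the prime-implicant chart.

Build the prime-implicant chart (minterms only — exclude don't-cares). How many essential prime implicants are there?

Round 0: 0010✓ 0011✓ 0100✓ 0110✓ 1011✓ 1101✓ 1110✓ 1111✓
Round 1: -011 -110 0-10 001- 01-0 1-11 11-1 111-
PIs = {-011, -110, 0-10, 001-, 01-0, 1-11, 11-1, 111-}
Coverage chart:
  m2: 0-10,001-
  m4: 01-0 ←essential
  m6: -110,0-10,01-0
  m11: -011,1-11
  m13: 11-1 ←essential
  m14: -110,111-
  m15: 1-11,11-1,111-
Essential: 01-0, 11-1

2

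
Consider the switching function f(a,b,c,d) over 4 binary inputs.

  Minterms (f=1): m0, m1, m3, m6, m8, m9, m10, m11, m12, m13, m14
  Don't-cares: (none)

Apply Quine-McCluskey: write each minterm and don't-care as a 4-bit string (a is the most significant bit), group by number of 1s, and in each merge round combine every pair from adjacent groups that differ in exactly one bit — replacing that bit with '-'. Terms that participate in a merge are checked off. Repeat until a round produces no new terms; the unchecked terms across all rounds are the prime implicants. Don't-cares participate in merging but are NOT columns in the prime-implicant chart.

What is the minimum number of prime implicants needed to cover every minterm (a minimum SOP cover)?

Round 0: 0000✓ 0001✓ 0011✓ 0110✓ 1000✓ 1001✓ 1010✓ 1011✓ 1100✓ 1101✓ 1110✓
Round 1: -000✓ -001✓ -011✓ -110 00-1✓ 000-✓ 1-00✓ 1-01✓ 1-10✓ 10-0✓ 10-1✓ 100-✓ 101-✓ 11-0✓ 110-✓
Round 2: -0-1 -00- 1--0 1-0- 10--
PIs = {-0-1, -00-, -110, 1--0, 1-0-, 10--}
Coverage chart:
  m0: -00- ←essential
  m1: -0-1,-00-
  m3: -0-1 ←essential
  m6: -110 ←essential
  m8: -00-,1--0,1-0-,10--
  m9: -0-1,-00-,1-0-,10--
  m10: 1--0,10--
  m11: -0-1,10--
  m12: 1--0,1-0-
  m13: 1-0- ←essential
  m14: -110,1--0
Essential: -0-1, -00-, -110, 1-0-
Petrick residual → 1--0
Min cover (5 terms): b'd + b'c' + bcd' + ad' + ac'

5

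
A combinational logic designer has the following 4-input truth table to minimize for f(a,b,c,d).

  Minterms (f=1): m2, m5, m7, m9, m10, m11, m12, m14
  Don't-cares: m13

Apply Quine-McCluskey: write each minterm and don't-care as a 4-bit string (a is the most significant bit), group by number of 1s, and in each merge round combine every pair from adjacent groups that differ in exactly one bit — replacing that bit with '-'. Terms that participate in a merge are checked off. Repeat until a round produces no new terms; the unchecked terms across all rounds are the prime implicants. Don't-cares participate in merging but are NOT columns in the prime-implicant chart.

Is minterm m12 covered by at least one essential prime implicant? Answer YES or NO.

Round 0: 0010✓ 0101✓ 0111✓ 1001✓ 1010✓ 1011✓ 1100✓ 1101✓ 1110✓
Round 1: -010 -101 01-1 1-01 1-10 10-1 101- 11-0 110-
PIs = {-010, -101, 01-1, 1-01, 1-10, 10-1, 101-, 11-0, 110-}
Coverage chart:
  m2: -010 ←essential
  m5: -101,01-1
  m7: 01-1 ←essential
  m9: 1-01,10-1
  m10: -010,1-10,101-
  m11: 10-1,101-
  m12: 11-0,110-
  m14: 1-10,11-0
Essential: -010, 01-1

NO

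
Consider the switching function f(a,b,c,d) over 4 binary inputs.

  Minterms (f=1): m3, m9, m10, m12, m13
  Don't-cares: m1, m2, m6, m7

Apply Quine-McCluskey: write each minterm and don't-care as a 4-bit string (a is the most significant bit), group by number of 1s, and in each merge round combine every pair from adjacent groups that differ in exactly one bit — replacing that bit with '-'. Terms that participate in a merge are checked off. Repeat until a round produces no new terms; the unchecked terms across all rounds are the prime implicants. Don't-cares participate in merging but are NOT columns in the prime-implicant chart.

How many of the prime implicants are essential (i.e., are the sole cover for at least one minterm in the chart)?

2

size-2^0 implicants → 0001(✓)  0010(✓)  0011(✓)  0110(✓)  0111(✓)  1001(✓)  1010(✓)  1100(✓)  1101(✓)
size-2^1 implicants → -001  -010  0-10(✓)  0-11(✓)  00-1  001-(✓)  011-(✓)  1-01  110-
size-2^2 implicants → 0-1-
Unchecked terms (primes): -001, -010, 0-1-, 00-1, 1-01, 110-
Minterm coverage:
  m3 ⊆ 0-1-,00-1
  m9 ⊆ -001,1-01
  m10 ⊆ -010 [E]
  m12 ⊆ 110- [E]
  m13 ⊆ 1-01,110-
E = {-010, 110-}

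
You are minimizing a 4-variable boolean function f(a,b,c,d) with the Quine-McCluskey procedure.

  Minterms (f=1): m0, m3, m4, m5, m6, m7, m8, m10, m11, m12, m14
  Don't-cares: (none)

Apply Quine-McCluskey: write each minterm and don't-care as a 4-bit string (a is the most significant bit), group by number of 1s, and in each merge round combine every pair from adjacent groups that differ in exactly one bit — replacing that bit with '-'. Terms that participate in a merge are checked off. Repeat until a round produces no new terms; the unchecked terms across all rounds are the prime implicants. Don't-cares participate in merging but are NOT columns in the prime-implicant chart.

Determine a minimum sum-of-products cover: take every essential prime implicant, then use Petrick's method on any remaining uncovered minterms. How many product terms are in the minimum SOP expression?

Round 0: 0000✓ 0011✓ 0100✓ 0101✓ 0110✓ 0111✓ 1000✓ 1010✓ 1011✓ 1100✓ 1110✓
Round 1: -000✓ -011 -100✓ -110✓ 0-00✓ 0-11 01-0✓ 01-1✓ 010-✓ 011-✓ 1-00✓ 1-10✓ 10-0✓ 101- 11-0✓
Round 2: --00 -1-0 01-- 1--0
PIs = {--00, -011, -1-0, 0-11, 01--, 1--0, 101-}
Coverage chart:
  m0: --00 ←essential
  m3: -011,0-11
  m4: --00,-1-0,01--
  m5: 01-- ←essential
  m6: -1-0,01--
  m7: 0-11,01--
  m8: --00,1--0
  m10: 1--0,101-
  m11: -011,101-
  m12: --00,-1-0,1--0
  m14: -1-0,1--0
Essential: --00, 01--
Petrick residual → -011, 1--0
Min cover (4 terms): c'd' + b'cd + a'b + ad'

4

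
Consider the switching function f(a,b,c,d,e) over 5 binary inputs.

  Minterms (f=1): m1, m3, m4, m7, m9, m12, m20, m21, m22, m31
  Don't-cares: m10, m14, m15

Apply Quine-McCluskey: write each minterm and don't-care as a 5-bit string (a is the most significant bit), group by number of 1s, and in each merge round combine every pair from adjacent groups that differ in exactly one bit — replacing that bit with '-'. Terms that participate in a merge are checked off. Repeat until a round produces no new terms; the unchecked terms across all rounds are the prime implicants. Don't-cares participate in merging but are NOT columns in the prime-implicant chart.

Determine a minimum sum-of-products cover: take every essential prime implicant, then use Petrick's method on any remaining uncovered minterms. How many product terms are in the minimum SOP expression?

size-2^0 implicants → 00001(✓)  00011(✓)  00100(✓)  00111(✓)  01001(✓)  01010(✓)  01100(✓)  01110(✓)  01111(✓)  10100(✓)  10101(✓)  10110(✓)  11111(✓)
size-2^1 implicants → -0100  -1111  0-001  0-100  0-111  00-11  000-1  01-10  011-0  0111-  101-0  1010-
Unchecked terms (primes): -0100, -1111, 0-001, 0-100, 0-111, 00-11, 000-1, 01-10, 011-0, 0111-, 101-0, 1010-
Minterm coverage:
  m1 ⊆ 0-001,000-1
  m3 ⊆ 00-11,000-1
  m4 ⊆ -0100,0-100
  m7 ⊆ 0-111,00-11
  m9 ⊆ 0-001 [E]
  m12 ⊆ 0-100,011-0
  m20 ⊆ -0100,101-0,1010-
  m21 ⊆ 1010- [E]
  m22 ⊆ 101-0 [E]
  m31 ⊆ -1111 [E]
E = {-1111, 0-001, 101-0, 1010-}
Petrick residual → 0-100, 00-11
Cover = bcde + a'c'd'e + a'cd'e' + a'b'de + ab'ce' + ab'cd'  |cover|=6

6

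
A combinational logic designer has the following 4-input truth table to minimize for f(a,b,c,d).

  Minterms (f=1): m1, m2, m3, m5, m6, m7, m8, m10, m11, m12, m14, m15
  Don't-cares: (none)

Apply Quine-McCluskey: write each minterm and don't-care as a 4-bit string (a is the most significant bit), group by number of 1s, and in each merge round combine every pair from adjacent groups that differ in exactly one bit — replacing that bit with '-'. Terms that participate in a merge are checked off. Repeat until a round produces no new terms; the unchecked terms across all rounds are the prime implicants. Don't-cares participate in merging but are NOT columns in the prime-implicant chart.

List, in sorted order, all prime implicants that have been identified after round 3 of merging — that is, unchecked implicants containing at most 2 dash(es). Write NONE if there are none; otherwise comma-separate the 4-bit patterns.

Round 0: 0001✓ 0010✓ 0011✓ 0101✓ 0110✓ 0111✓ 1000✓ 1010✓ 1011✓ 1100✓ 1110✓ 1111✓
Round 1: -010✓ -011✓ -110✓ -111✓ 0-01✓ 0-10✓ 0-11✓ 00-1✓ 001-✓ 01-1✓ 011-✓ 1-00✓ 1-10✓ 1-11✓ 10-0✓ 101-✓ 11-0✓ 111-✓
Round 2: --10✓ --11✓ -01-✓ -11-✓ 0--1 0-1-✓ 1--0 1-1-✓
Round 3: --1-
PIs = {--1-, 0--1, 1--0}

0--1, 1--0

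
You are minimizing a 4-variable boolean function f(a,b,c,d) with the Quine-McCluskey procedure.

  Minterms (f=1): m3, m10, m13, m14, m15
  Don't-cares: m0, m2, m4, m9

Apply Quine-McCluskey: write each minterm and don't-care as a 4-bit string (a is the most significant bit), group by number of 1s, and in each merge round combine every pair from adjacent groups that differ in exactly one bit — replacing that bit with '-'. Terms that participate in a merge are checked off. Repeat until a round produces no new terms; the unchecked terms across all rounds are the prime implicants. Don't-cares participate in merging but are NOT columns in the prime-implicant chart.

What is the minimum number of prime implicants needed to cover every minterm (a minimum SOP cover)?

3

[col 0] 0000*, 0010*, 0011*, 0100*, 1001*, 1010*, 1101*, 1110*, 1111*
[col 1] -010, 0-00, 00-0, 001-, 1-01, 1-10, 11-1, 111-
Prime implicants: -010, 0-00, 00-0, 001-, 1-01, 1-10, 11-1, 111-
PI chart (minterm → PIs covering it):
  3 | 001-  (sole → essential)
  10 | -010,1-10
  13 | 1-01,11-1
  14 | 1-10,111-
  15 | 11-1,111-
Essential prime implicants: 001-
Petrick residual → 1-10, 11-1
Minimum SOP uses 3 PIs: a'b'c + acd' + abd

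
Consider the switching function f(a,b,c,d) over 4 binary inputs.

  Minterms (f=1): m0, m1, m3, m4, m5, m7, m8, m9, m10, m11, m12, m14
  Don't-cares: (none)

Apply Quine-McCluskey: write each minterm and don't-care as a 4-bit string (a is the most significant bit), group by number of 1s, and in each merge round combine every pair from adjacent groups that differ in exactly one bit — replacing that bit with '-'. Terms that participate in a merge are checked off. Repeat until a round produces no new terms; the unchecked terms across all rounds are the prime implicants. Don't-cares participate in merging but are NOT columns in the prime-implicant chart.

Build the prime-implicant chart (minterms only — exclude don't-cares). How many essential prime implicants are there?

2

size-2^0 implicants → 0000(✓)  0001(✓)  0011(✓)  0100(✓)  0101(✓)  0111(✓)  1000(✓)  1001(✓)  1010(✓)  1011(✓)  1100(✓)  1110(✓)
size-2^1 implicants → -000(✓)  -001(✓)  -011(✓)  -100(✓)  0-00(✓)  0-01(✓)  0-11(✓)  00-1(✓)  000-(✓)  01-1(✓)  010-(✓)  1-00(✓)  1-10(✓)  10-0(✓)  10-1(✓)  100-(✓)  101-(✓)  11-0(✓)
size-2^2 implicants → --00  -0-1  -00-  0--1  0-0-  1--0  10--
Unchecked terms (primes): --00, -0-1, -00-, 0--1, 0-0-, 1--0, 10--
Minterm coverage:
  m0 ⊆ --00,-00-,0-0-
  m1 ⊆ -0-1,-00-,0--1,0-0-
  m3 ⊆ -0-1,0--1
  m4 ⊆ --00,0-0-
  m5 ⊆ 0--1,0-0-
  m7 ⊆ 0--1 [E]
  m8 ⊆ --00,-00-,1--0,10--
  m9 ⊆ -0-1,-00-,10--
  m10 ⊆ 1--0,10--
  m11 ⊆ -0-1,10--
  m12 ⊆ --00,1--0
  m14 ⊆ 1--0 [E]
E = {0--1, 1--0}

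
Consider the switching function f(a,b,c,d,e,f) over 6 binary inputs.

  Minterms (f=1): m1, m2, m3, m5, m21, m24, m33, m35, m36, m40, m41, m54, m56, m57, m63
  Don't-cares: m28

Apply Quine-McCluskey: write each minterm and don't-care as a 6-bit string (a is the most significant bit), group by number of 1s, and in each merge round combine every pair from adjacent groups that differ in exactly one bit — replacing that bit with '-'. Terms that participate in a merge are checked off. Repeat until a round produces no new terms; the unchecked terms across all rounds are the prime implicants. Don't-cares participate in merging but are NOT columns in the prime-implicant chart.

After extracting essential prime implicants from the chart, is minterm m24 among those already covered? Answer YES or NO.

NO

size-2^0 implicants → 000001(✓)  000010(✓)  000011(✓)  000101(✓)  010101(✓)  011000(✓)  011100(✓)  100001(✓)  100011(✓)  100100  101000(✓)  101001(✓)  110110  111000(✓)  111001(✓)  111111
size-2^1 implicants → -00001(✓)  -00011(✓)  -11000  0-0101  000-01  0000-1(✓)  00001-  011-00  1-1000(✓)  1-1001(✓)  10-001  1000-1(✓)  10100-(✓)  11100-(✓)
size-2^2 implicants → -000-1  1-100-
Unchecked terms (primes): -000-1, -11000, 0-0101, 000-01, 00001-, 011-00, 1-100-, 10-001, 100100, 110110, 111111
Minterm coverage:
  m1 ⊆ -000-1,000-01
  m2 ⊆ 00001- [E]
  m3 ⊆ -000-1,00001-
  m5 ⊆ 0-0101,000-01
  m21 ⊆ 0-0101 [E]
  m24 ⊆ -11000,011-00
  m33 ⊆ -000-1,10-001
  m35 ⊆ -000-1 [E]
  m36 ⊆ 100100 [E]
  m40 ⊆ 1-100- [E]
  m41 ⊆ 1-100-,10-001
  m54 ⊆ 110110 [E]
  m56 ⊆ -11000,1-100-
  m57 ⊆ 1-100- [E]
  m63 ⊆ 111111 [E]
E = {-000-1, 0-0101, 00001-, 1-100-, 100100, 110110, 111111}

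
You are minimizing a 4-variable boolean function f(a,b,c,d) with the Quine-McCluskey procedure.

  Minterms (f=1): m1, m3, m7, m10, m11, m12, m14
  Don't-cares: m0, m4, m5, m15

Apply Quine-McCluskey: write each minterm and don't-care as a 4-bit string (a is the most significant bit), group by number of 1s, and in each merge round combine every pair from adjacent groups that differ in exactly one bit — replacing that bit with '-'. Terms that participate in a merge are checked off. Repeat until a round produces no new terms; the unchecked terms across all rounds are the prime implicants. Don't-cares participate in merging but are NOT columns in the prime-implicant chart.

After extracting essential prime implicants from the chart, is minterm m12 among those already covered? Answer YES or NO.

NO

size-2^0 implicants → 0000(✓)  0001(✓)  0011(✓)  0100(✓)  0101(✓)  0111(✓)  1010(✓)  1011(✓)  1100(✓)  1110(✓)  1111(✓)
size-2^1 implicants → -011(✓)  -100  -111(✓)  0-00(✓)  0-01(✓)  0-11(✓)  00-1(✓)  000-(✓)  01-1(✓)  010-(✓)  1-10(✓)  1-11(✓)  101-(✓)  11-0  111-(✓)
size-2^2 implicants → --11  0--1  0-0-  1-1-
Unchecked terms (primes): --11, -100, 0--1, 0-0-, 1-1-, 11-0
Minterm coverage:
  m1 ⊆ 0--1,0-0-
  m3 ⊆ --11,0--1
  m7 ⊆ --11,0--1
  m10 ⊆ 1-1- [E]
  m11 ⊆ --11,1-1-
  m12 ⊆ -100,11-0
  m14 ⊆ 1-1-,11-0
E = {1-1-}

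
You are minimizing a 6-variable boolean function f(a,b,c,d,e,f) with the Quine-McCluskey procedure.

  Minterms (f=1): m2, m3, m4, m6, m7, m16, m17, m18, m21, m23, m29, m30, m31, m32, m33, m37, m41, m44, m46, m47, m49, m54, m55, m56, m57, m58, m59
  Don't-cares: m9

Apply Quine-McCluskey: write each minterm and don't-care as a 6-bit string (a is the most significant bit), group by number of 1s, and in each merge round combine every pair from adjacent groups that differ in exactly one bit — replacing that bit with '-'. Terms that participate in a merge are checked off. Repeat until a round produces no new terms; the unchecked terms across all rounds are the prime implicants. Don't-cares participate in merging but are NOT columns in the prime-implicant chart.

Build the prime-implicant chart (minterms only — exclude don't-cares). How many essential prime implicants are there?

Round 0: 000010✓ 000011✓ 000100✓ 000110✓ 000111✓ 001001✓ 010000✓ 010001✓ 010010✓ 010101✓ 010111✓ 011101✓ 011110✓ 011111✓ 100000✓ 100001✓ 100101✓ 101001✓ 101100✓ 101110✓ 101111✓ 110001✓ 110110✓ 110111✓ 111000✓ 111001✓ 111010✓ 111011✓
Round 1: -01001 -10001 -10111 0-0010 0-0111 000-10✓ 000-11✓ 00001-✓ 0001-0 00011-✓ 01-101✓ 01-111✓ 010-01 0100-0 01000- 0101-1✓ 0111-1✓ 01111- 1-0001✓ 1-1001✓ 10-001✓ 100-01 10000- 1011-0 10111- 11-001✓ 11011- 1110-0✓ 1110-1✓ 11100-✓ 11101-✓
Round 2: 000-1- 01-1-1 1--001 1110--
PIs = {-01001, -10001, -10111, 0-0010, 0-0111, 000-1-, 0001-0, 01-1-1, 010-01, 0100-0, 01000-, 01111-, 1--001, 100-01, 10000-, 1011-0, 10111-, 11011-, 1110--}
Coverage chart:
  m2: 0-0010,000-1-
  m3: 000-1- ←essential
  m4: 0001-0 ←essential
  m6: 000-1-,0001-0
  m7: 0-0111,000-1-
  m16: 0100-0,01000-
  m17: -10001,010-01,01000-
  m18: 0-0010,0100-0
  m21: 01-1-1,010-01
  m23: -10111,0-0111,01-1-1
  m29: 01-1-1 ←essential
  m30: 01111- ←essential
  m31: 01-1-1,01111-
  m32: 10000- ←essential
  m33: 1--001,100-01,10000-
  m37: 100-01 ←essential
  m41: -01001,1--001
  m44: 1011-0 ←essential
  m46: 1011-0,10111-
  m47: 10111- ←essential
  m49: -10001,1--001
  m54: 11011- ←essential
  m55: -10111,11011-
  m56: 1110-- ←essential
  m57: 1--001,1110--
  m58: 1110-- ←essential
  m59: 1110-- ←essential
Essential: 000-1-, 0001-0, 01-1-1, 01111-, 100-01, 10000-, 1011-0, 10111-, 11011-, 1110--

10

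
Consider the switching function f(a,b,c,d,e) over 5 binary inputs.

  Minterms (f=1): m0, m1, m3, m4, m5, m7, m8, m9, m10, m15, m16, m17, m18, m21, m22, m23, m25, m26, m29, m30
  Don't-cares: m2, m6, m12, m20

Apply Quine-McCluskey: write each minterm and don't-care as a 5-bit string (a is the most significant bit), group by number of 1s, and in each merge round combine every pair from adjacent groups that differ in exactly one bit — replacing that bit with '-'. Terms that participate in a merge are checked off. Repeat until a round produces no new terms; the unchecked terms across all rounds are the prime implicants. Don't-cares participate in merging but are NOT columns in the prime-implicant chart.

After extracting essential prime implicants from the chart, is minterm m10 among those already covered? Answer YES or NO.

Round 0: 00000✓ 00001✓ 00010✓ 00011✓ 00100✓ 00101✓ 00110✓ 00111✓ 01000✓ 01001✓ 01010✓ 01100✓ 01111✓ 10000✓ 10001✓ 10010✓ 10100✓ 10101✓ 10110✓ 10111✓ 11001✓ 11010✓ 11101✓ 11110✓
Round 1: -0000✓ -0001✓ -0010✓ -0100✓ -0101✓ -0110✓ -0111✓ -1001✓ -1010✓ 0-000✓ 0-001✓ 0-010✓ 0-100✓ 0-111 00-00✓ 00-01✓ 00-10✓ 00-11✓ 000-0✓ 000-1✓ 0000-✓ 0001-✓ 001-0✓ 001-1✓ 0010-✓ 0011-✓ 01-00✓ 010-0✓ 0100-✓ 1-001✓ 1-010✓ 1-101✓ 1-110✓ 10-00✓ 10-01✓ 10-10✓ 100-0✓ 1000-✓ 101-0✓ 101-1✓ 1010-✓ 1011-✓ 11-01✓ 11-10✓
Round 2: --001 --010 -0-00✓ -0-01✓ -0-10✓ -00-0✓ -000-✓ -01-0✓ -01-1✓ -010-✓ -011-✓ 0--00 0-0-0 0-00- 00--0✓ 00--1✓ 00-0-✓ 00-1-✓ 000--✓ 001--✓ 1--01 1--10 10--0✓ 10-0-✓ 101--✓
Round 3: -0--0 -0-0- -01-- 00---
PIs = {--001, --010, -0--0, -0-0-, -01--, 0--00, 0-0-0, 0-00-, 0-111, 00---, 1--01, 1--10}
Coverage chart:
  m0: -0--0,-0-0-,0--00,0-0-0,0-00-,00---
  m1: --001,-0-0-,0-00-,00---
  m3: 00--- ←essential
  m4: -0--0,-0-0-,-01--,0--00,00---
  m5: -0-0-,-01--,00---
  m7: -01--,0-111,00---
  m8: 0--00,0-0-0,0-00-
  m9: --001,0-00-
  m10: --010,0-0-0
  m15: 0-111 ←essential
  m16: -0--0,-0-0-
  m17: --001,-0-0-,1--01
  m18: --010,-0--0,1--10
  m21: -0-0-,-01--,1--01
  m22: -0--0,-01--,1--10
  m23: -01-- ←essential
  m25: --001,1--01
  m26: --010,1--10
  m29: 1--01 ←essential
  m30: 1--10 ←essential
Essential: -01--, 0-111, 00---, 1--01, 1--10

NO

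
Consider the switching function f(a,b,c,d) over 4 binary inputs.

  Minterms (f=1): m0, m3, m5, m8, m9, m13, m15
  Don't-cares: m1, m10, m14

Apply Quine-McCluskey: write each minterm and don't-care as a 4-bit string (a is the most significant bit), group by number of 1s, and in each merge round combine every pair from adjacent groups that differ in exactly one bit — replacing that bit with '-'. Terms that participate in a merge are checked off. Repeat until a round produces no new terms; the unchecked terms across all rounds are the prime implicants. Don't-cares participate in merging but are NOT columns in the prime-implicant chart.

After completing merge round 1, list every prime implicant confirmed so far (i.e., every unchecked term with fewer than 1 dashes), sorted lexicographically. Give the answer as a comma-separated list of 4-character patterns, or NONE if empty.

size-2^0 implicants → 0000(✓)  0001(✓)  0011(✓)  0101(✓)  1000(✓)  1001(✓)  1010(✓)  1101(✓)  1110(✓)  1111(✓)
size-2^1 implicants → -000(✓)  -001(✓)  -101(✓)  0-01(✓)  00-1  000-(✓)  1-01(✓)  1-10  10-0  100-(✓)  11-1  111-
size-2^2 implicants → --01  -00-
Unchecked terms (primes): --01, -00-, 00-1, 1-10, 10-0, 11-1, 111-

NONE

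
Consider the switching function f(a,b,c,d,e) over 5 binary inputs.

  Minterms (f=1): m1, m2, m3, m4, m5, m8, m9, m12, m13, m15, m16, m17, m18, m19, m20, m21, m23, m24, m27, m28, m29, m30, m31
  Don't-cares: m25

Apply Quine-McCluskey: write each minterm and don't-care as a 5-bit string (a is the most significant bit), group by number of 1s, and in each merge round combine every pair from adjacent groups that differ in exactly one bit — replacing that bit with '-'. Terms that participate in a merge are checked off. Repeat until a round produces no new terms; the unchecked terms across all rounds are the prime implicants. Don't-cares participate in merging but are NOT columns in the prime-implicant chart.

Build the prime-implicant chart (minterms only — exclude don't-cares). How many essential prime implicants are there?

6

[col 0] 00001*, 00010*, 00011*, 00100*, 00101*, 01000*, 01001*, 01100*, 01101*, 01111*, 10000*, 10001*, 10010*, 10011*, 10100*, 10101*, 10111*, 11000*, 11001*, 11011*, 11100*, 11101*, 11110*, 11111*
[col 1] -0001*, -0010*, -0011*, -0100*, -0101*, -1000*, -1001*, -1100*, -1101*, -1111*, 0-001*, 0-100*, 0-101*, 00-01*, 000-1*, 0001-*, 0010-*, 01-00*, 01-01*, 0100-*, 011-1*, 0110-*, 1-000*, 1-001*, 1-011*, 1-100*, 1-101*, 1-111*, 10-00*, 10-01*, 10-11*, 100-0*, 100-1*, 1000-*, 1001-*, 101-1*, 1010-*, 11-00*, 11-01*, 11-11*, 110-1*, 1100-*, 111-0*, 111-1*, 1110-*, 1111-*
[col 2] --001*, --100*, --101*, -0-01*, -00-1, -001-, -010-*, -1-00*, -1-01*, -100-*, -11-1, -110-*, 0--01*, 0-10-*, 01-0-*, 1--00*, 1--01*, 1--11*, 1-0-1*, 1-00-*, 1-1-1*, 1-10-*, 10--1*, 10-0-*, 100--, 11--1*, 11-0-*, 111--
[col 3] ---01, --10-, -1-0-, 1---1, 1--0-
Prime implicants: ---01, --10-, -00-1, -001-, -1-0-, -11-1, 1---1, 1--0-, 100--, 111--
PI chart (minterm → PIs covering it):
  1 | ---01,-00-1
  2 | -001-  (sole → essential)
  3 | -00-1,-001-
  4 | --10-  (sole → essential)
  5 | ---01,--10-
  8 | -1-0-  (sole → essential)
  9 | ---01,-1-0-
  12 | --10-,-1-0-
  13 | ---01,--10-,-1-0-,-11-1
  15 | -11-1  (sole → essential)
  16 | 1--0-,100--
  17 | ---01,-00-1,1---1,1--0-,100--
  18 | -001-,100--
  19 | -00-1,-001-,1---1,100--
  20 | --10-,1--0-
  21 | ---01,--10-,1---1,1--0-
  23 | 1---1  (sole → essential)
  24 | -1-0-,1--0-
  27 | 1---1  (sole → essential)
  28 | --10-,-1-0-,1--0-,111--
  29 | ---01,--10-,-1-0-,-11-1,1---1,1--0-,111--
  30 | 111--  (sole → essential)
  31 | -11-1,1---1,111--
Essential prime implicants: --10-, -001-, -1-0-, -11-1, 1---1, 111--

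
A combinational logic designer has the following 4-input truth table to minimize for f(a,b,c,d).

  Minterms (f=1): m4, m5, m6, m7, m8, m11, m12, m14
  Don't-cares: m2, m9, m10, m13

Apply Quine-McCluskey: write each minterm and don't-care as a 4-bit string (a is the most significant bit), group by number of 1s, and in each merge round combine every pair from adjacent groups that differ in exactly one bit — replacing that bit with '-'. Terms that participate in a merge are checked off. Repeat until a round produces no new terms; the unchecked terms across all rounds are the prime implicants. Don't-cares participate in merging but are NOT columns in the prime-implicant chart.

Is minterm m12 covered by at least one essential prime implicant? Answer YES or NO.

NO

[col 0] 0010*, 0100*, 0101*, 0110*, 0111*, 1000*, 1001*, 1010*, 1011*, 1100*, 1101*, 1110*
[col 1] -010*, -100*, -101*, -110*, 0-10*, 01-0*, 01-1*, 010-*, 011-*, 1-00*, 1-01*, 1-10*, 10-0*, 10-1*, 100-*, 101-*, 11-0*, 110-*
[col 2] --10, -1-0, -10-, 01--, 1--0, 1-0-, 10--
Prime implicants: --10, -1-0, -10-, 01--, 1--0, 1-0-, 10--
PI chart (minterm → PIs covering it):
  4 | -1-0,-10-,01--
  5 | -10-,01--
  6 | --10,-1-0,01--
  7 | 01--  (sole → essential)
  8 | 1--0,1-0-,10--
  11 | 10--  (sole → essential)
  12 | -1-0,-10-,1--0,1-0-
  14 | --10,-1-0,1--0
Essential prime implicants: 01--, 10--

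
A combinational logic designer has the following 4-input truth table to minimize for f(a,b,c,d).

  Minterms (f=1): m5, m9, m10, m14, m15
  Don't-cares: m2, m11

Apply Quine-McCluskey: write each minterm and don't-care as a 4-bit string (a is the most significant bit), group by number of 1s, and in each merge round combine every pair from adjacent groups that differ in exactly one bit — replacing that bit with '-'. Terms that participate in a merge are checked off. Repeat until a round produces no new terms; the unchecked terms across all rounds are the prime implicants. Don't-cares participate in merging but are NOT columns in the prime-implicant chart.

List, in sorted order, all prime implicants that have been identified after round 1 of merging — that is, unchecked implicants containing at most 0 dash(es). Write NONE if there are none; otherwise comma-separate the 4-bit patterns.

0101

Round 0: 0010✓ 0101 1001✓ 1010✓ 1011✓ 1110✓ 1111✓
Round 1: -010 1-10✓ 1-11✓ 10-1 101-✓ 111-✓
Round 2: 1-1-
PIs = {-010, 0101, 1-1-, 10-1}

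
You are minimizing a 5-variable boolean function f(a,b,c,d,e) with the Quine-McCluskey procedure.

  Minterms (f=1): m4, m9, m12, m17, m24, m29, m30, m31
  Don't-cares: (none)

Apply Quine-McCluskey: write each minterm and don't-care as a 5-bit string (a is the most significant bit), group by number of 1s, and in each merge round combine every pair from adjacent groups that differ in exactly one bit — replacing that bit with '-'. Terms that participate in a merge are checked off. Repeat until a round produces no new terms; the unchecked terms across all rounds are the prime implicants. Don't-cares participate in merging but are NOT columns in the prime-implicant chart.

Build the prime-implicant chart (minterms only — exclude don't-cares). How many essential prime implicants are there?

6

Round 0: 00100✓ 01001 01100✓ 10001 11000 11101✓ 11110✓ 11111✓
Round 1: 0-100 111-1 1111-
PIs = {0-100, 01001, 10001, 11000, 111-1, 1111-}
Coverage chart:
  m4: 0-100 ←essential
  m9: 01001 ←essential
  m12: 0-100 ←essential
  m17: 10001 ←essential
  m24: 11000 ←essential
  m29: 111-1 ←essential
  m30: 1111- ←essential
  m31: 111-1,1111-
Essential: 0-100, 01001, 10001, 11000, 111-1, 1111-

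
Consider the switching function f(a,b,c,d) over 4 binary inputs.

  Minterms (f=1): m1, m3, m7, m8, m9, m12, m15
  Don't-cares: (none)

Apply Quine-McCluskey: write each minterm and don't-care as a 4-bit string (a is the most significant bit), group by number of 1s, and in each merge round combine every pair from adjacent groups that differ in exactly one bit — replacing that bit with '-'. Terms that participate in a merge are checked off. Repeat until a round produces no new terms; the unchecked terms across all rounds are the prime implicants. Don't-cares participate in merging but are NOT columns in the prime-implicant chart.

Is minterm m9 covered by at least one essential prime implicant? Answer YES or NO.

Round 0: 0001✓ 0011✓ 0111✓ 1000✓ 1001✓ 1100✓ 1111✓
Round 1: -001 -111 0-11 00-1 1-00 100-
PIs = {-001, -111, 0-11, 00-1, 1-00, 100-}
Coverage chart:
  m1: -001,00-1
  m3: 0-11,00-1
  m7: -111,0-11
  m8: 1-00,100-
  m9: -001,100-
  m12: 1-00 ←essential
  m15: -111 ←essential
Essential: -111, 1-00

NO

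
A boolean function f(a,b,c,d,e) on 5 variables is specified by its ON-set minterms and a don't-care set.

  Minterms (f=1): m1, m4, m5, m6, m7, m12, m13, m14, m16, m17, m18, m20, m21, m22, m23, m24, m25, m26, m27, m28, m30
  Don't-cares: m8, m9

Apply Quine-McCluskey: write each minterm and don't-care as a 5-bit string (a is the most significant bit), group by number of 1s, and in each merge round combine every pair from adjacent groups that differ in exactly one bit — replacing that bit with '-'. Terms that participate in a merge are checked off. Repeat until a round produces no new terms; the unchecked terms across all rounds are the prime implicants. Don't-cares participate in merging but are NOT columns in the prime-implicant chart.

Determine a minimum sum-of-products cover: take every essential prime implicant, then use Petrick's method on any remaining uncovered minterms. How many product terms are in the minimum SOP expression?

size-2^0 implicants → 00001(✓)  00100(✓)  00101(✓)  00110(✓)  00111(✓)  01000(✓)  01001(✓)  01100(✓)  01101(✓)  01110(✓)  10000(✓)  10001(✓)  10010(✓)  10100(✓)  10101(✓)  10110(✓)  10111(✓)  11000(✓)  11001(✓)  11010(✓)  11011(✓)  11100(✓)  11110(✓)
size-2^1 implicants → -0001(✓)  -0100(✓)  -0101(✓)  -0110(✓)  -0111(✓)  -1000(✓)  -1001(✓)  -1100(✓)  -1110(✓)  0-001(✓)  0-100(✓)  0-101(✓)  0-110(✓)  00-01(✓)  001-0(✓)  001-1(✓)  0010-(✓)  0011-(✓)  01-00(✓)  01-01(✓)  0100-(✓)  011-0(✓)  0110-(✓)  1-000(✓)  1-001(✓)  1-010(✓)  1-100(✓)  1-110(✓)  10-00(✓)  10-01(✓)  10-10(✓)  100-0(✓)  1000-(✓)  101-0(✓)  101-1(✓)  1010-(✓)  1011-(✓)  11-00(✓)  11-10(✓)  110-0(✓)  110-1(✓)  1100-(✓)  1101-(✓)  111-0(✓)
size-2^2 implicants → --001  --100(✓)  --110(✓)  -0-01  -01-0(✓)  -01-1(✓)  -010-(✓)  -011-(✓)  -1-00  -100-  -11-0(✓)  0--01  0-1-0(✓)  0-10-  001--(✓)  01-0-  1--00(✓)  1--10(✓)  1-0-0(✓)  1-00-  1-1-0(✓)  10--0(✓)  10-0-  101--(✓)  11--0(✓)  110--
size-2^3 implicants → --1-0  -01--  1---0
Unchecked terms (primes): --001, --1-0, -0-01, -01--, -1-00, -100-, 0--01, 0-10-, 01-0-, 1---0, 1-00-, 10-0-, 110--
Minterm coverage:
  m1 ⊆ --001,-0-01,0--01
  m4 ⊆ --1-0,-01--,0-10-
  m5 ⊆ -0-01,-01--,0--01,0-10-
  m6 ⊆ --1-0,-01--
  m7 ⊆ -01-- [E]
  m12 ⊆ --1-0,-1-00,0-10-,01-0-
  m13 ⊆ 0--01,0-10-,01-0-
  m14 ⊆ --1-0 [E]
  m16 ⊆ 1---0,1-00-,10-0-
  m17 ⊆ --001,-0-01,1-00-,10-0-
  m18 ⊆ 1---0 [E]
  m20 ⊆ --1-0,-01--,1---0,10-0-
  m21 ⊆ -0-01,-01--,10-0-
  m22 ⊆ --1-0,-01--,1---0
  m23 ⊆ -01-- [E]
  m24 ⊆ -1-00,-100-,1---0,1-00-,110--
  m25 ⊆ --001,-100-,1-00-,110--
  m26 ⊆ 1---0,110--
  m27 ⊆ 110-- [E]
  m28 ⊆ --1-0,-1-00,1---0
  m30 ⊆ --1-0,1---0
E = {--1-0, -01--, 1---0, 110--}
Petrick residual → --001, 0--01
Cover = c'd'e + ce' + b'c + a'd'e + ae' + abc'  |cover|=6

6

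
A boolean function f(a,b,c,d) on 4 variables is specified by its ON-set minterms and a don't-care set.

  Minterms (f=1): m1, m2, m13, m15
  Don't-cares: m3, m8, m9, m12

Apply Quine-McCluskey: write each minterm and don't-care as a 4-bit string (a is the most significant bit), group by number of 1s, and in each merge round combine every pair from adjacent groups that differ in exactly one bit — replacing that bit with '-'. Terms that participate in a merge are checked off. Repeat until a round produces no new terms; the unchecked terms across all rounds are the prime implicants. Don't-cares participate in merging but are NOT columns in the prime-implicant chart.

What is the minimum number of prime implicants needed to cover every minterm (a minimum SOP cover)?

Round 0: 0001✓ 0010✓ 0011✓ 1000✓ 1001✓ 1100✓ 1101✓ 1111✓
Round 1: -001 00-1 001- 1-00✓ 1-01✓ 100-✓ 11-1 110-✓
Round 2: 1-0-
PIs = {-001, 00-1, 001-, 1-0-, 11-1}
Coverage chart:
  m1: -001,00-1
  m2: 001- ←essential
  m13: 1-0-,11-1
  m15: 11-1 ←essential
Essential: 001-, 11-1
Petrick residual → -001
Min cover (3 terms): b'c'd + a'b'c + abd

3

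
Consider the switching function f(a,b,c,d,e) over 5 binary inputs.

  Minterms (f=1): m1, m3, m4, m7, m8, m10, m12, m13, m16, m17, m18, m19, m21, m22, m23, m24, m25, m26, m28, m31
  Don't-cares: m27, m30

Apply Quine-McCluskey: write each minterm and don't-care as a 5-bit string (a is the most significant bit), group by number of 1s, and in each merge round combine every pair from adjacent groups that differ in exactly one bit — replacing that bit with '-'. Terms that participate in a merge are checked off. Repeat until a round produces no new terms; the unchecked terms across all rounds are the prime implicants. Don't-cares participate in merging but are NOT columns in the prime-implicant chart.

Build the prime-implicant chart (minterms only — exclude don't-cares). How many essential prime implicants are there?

Round 0: 00001✓ 00011✓ 00100✓ 00111✓ 01000✓ 01010✓ 01100✓ 01101✓ 10000✓ 10001✓ 10010✓ 10011✓ 10101✓ 10110✓ 10111✓ 11000✓ 11001✓ 11010✓ 11011✓ 11100✓ 11110✓ 11111✓
Round 1: -0001✓ -0011✓ -0111✓ -1000✓ -1010✓ -1100✓ 0-100 00-11✓ 000-1✓ 01-00✓ 010-0✓ 0110- 1-000✓ 1-001✓ 1-010✓ 1-011✓ 1-110✓ 1-111✓ 10-01✓ 10-10✓ 10-11✓ 100-0✓ 100-1✓ 1000-✓ 1001-✓ 101-1✓ 1011-✓ 11-00✓ 11-10✓ 11-11✓ 110-0✓ 110-1✓ 1100-✓ 1101-✓ 111-0✓ 1111-✓
Round 2: -0-11 -00-1 -1-00 -10-0 1--10✓ 1--11✓ 1-0-0✓ 1-0-1✓ 1-00-✓ 1-01-✓ 1-11-✓ 10--1 10-1-✓ 100--✓ 11--0 11-1-✓ 110--✓
Round 3: 1--1- 1-0--
PIs = {-0-11, -00-1, -1-00, -10-0, 0-100, 0110-, 1--1-, 1-0--, 10--1, 11--0}
Coverage chart:
  m1: -00-1 ←essential
  m3: -0-11,-00-1
  m4: 0-100 ←essential
  m7: -0-11 ←essential
  m8: -1-00,-10-0
  m10: -10-0 ←essential
  m12: -1-00,0-100,0110-
  m13: 0110- ←essential
  m16: 1-0-- ←essential
  m17: -00-1,1-0--,10--1
  m18: 1--1-,1-0--
  m19: -0-11,-00-1,1--1-,1-0--,10--1
  m21: 10--1 ←essential
  m22: 1--1- ←essential
  m23: -0-11,1--1-,10--1
  m24: -1-00,-10-0,1-0--,11--0
  m25: 1-0-- ←essential
  m26: -10-0,1--1-,1-0--,11--0
  m28: -1-00,11--0
  m31: 1--1- ←essential
Essential: -0-11, -00-1, -10-0, 0-100, 0110-, 1--1-, 1-0--, 10--1

8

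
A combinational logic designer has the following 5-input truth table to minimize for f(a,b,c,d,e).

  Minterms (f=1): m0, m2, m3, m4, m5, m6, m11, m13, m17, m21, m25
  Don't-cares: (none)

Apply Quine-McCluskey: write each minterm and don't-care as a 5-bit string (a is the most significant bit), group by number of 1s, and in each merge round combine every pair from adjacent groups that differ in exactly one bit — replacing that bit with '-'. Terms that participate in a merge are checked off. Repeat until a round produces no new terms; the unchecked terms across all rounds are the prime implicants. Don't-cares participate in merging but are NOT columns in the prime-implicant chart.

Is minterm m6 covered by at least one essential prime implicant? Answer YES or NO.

YES

Round 0: 00000✓ 00010✓ 00011✓ 00100✓ 00101✓ 00110✓ 01011✓ 01101✓ 10001✓ 10101✓ 11001✓
Round 1: -0101 0-011 0-101 00-00✓ 00-10✓ 000-0✓ 0001- 001-0✓ 0010- 1-001 10-01
Round 2: 00--0
PIs = {-0101, 0-011, 0-101, 00--0, 0001-, 0010-, 1-001, 10-01}
Coverage chart:
  m0: 00--0 ←essential
  m2: 00--0,0001-
  m3: 0-011,0001-
  m4: 00--0,0010-
  m5: -0101,0-101,0010-
  m6: 00--0 ←essential
  m11: 0-011 ←essential
  m13: 0-101 ←essential
  m17: 1-001,10-01
  m21: -0101,10-01
  m25: 1-001 ←essential
Essential: 0-011, 0-101, 00--0, 1-001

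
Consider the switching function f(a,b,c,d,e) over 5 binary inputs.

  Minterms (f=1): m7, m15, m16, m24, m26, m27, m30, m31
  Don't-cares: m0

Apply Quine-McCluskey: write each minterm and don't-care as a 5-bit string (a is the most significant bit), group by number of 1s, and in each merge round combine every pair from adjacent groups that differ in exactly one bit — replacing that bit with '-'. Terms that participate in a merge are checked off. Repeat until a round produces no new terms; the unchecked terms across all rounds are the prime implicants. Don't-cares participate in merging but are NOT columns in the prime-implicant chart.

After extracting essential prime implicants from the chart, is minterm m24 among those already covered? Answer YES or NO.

size-2^0 implicants → 00000(✓)  00111(✓)  01111(✓)  10000(✓)  11000(✓)  11010(✓)  11011(✓)  11110(✓)  11111(✓)
size-2^1 implicants → -0000  -1111  0-111  1-000  11-10(✓)  11-11(✓)  110-0  1101-(✓)  1111-(✓)
size-2^2 implicants → 11-1-
Unchecked terms (primes): -0000, -1111, 0-111, 1-000, 11-1-, 110-0
Minterm coverage:
  m7 ⊆ 0-111 [E]
  m15 ⊆ -1111,0-111
  m16 ⊆ -0000,1-000
  m24 ⊆ 1-000,110-0
  m26 ⊆ 11-1-,110-0
  m27 ⊆ 11-1- [E]
  m30 ⊆ 11-1- [E]
  m31 ⊆ -1111,11-1-
E = {0-111, 11-1-}

NO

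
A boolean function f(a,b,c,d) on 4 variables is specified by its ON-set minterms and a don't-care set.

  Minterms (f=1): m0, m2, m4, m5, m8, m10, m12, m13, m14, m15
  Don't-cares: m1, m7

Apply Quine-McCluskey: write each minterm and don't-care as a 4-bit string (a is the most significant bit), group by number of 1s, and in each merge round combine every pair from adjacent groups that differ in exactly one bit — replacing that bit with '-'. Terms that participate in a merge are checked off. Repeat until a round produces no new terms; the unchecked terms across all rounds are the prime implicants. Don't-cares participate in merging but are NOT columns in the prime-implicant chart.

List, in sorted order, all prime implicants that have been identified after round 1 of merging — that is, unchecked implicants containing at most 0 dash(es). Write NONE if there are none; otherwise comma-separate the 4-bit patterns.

NONE

Round 0: 0000✓ 0001✓ 0010✓ 0100✓ 0101✓ 0111✓ 1000✓ 1010✓ 1100✓ 1101✓ 1110✓ 1111✓
Round 1: -000✓ -010✓ -100✓ -101✓ -111✓ 0-00✓ 0-01✓ 00-0✓ 000-✓ 01-1✓ 010-✓ 1-00✓ 1-10✓ 10-0✓ 11-0✓ 11-1✓ 110-✓ 111-✓
Round 2: --00 -0-0 -1-1 -10- 0-0- 1--0 11--
PIs = {--00, -0-0, -1-1, -10-, 0-0-, 1--0, 11--}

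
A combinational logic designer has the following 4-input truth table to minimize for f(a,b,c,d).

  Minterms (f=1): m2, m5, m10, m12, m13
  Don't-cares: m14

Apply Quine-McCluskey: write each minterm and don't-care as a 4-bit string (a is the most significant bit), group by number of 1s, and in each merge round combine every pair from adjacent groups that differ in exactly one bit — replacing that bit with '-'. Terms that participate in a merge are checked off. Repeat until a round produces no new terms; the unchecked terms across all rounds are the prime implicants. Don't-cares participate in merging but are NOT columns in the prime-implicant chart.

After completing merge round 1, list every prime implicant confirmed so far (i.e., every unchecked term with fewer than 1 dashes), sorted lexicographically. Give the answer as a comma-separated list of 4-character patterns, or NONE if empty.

NONE

Round 0: 0010✓ 0101✓ 1010✓ 1100✓ 1101✓ 1110✓
Round 1: -010 -101 1-10 11-0 110-
PIs = {-010, -101, 1-10, 11-0, 110-}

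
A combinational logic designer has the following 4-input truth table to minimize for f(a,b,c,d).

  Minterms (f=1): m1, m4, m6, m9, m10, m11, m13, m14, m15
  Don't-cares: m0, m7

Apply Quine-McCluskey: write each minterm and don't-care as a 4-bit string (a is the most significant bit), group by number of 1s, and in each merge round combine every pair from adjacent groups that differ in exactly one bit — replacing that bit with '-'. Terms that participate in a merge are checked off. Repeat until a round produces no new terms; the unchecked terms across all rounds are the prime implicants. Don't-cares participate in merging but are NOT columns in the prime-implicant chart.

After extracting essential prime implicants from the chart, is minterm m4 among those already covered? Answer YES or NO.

Round 0: 0000✓ 0001✓ 0100✓ 0110✓ 0111✓ 1001✓ 1010✓ 1011✓ 1101✓ 1110✓ 1111✓
Round 1: -001 -110✓ -111✓ 0-00 000- 01-0 011-✓ 1-01✓ 1-10✓ 1-11✓ 10-1✓ 101-✓ 11-1✓ 111-✓
Round 2: -11- 1--1 1-1-
PIs = {-001, -11-, 0-00, 000-, 01-0, 1--1, 1-1-}
Coverage chart:
  m1: -001,000-
  m4: 0-00,01-0
  m6: -11-,01-0
  m9: -001,1--1
  m10: 1-1- ←essential
  m11: 1--1,1-1-
  m13: 1--1 ←essential
  m14: -11-,1-1-
  m15: -11-,1--1,1-1-
Essential: 1--1, 1-1-

NO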